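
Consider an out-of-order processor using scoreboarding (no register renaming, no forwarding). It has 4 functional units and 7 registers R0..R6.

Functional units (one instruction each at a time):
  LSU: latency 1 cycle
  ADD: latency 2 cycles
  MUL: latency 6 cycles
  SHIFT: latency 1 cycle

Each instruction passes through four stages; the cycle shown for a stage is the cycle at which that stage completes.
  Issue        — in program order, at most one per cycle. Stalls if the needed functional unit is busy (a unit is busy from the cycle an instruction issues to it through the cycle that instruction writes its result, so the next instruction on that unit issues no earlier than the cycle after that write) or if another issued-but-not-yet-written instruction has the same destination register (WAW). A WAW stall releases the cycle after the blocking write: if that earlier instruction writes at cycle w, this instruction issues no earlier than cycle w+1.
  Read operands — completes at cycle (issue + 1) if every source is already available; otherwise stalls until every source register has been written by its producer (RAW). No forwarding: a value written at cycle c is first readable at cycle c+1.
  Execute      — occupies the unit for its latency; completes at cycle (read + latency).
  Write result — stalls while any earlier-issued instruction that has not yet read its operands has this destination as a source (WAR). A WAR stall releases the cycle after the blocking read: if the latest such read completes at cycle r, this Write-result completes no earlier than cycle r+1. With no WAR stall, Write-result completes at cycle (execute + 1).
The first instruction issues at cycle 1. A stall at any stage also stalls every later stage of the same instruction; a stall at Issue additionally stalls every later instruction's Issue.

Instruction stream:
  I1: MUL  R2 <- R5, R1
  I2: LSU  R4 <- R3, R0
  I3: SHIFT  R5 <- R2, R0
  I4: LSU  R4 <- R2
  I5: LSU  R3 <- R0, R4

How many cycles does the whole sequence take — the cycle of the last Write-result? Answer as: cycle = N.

cycle 1: I1 issues→MUL
cycle 2: I1 reads · I2 issues→LSU
cycle 3: I2 reads · I3 issues→SHIFT
cycle 4: I2 exec-done
cycle 5: I2 writes R4
cycle 6: I4 issues→LSU
cycle 8: I1 exec-done
cycle 9: I1 writes R2
cycle 10: I3 reads · I4 reads
cycle 11: I3 exec-done · I4 exec-done
cycle 12: I3 writes R5 · I4 writes R4
cycle 13: I5 issues→LSU
cycle 14: I5 reads
cycle 15: I5 exec-done
cycle 16: I5 writes R3

cycle = 16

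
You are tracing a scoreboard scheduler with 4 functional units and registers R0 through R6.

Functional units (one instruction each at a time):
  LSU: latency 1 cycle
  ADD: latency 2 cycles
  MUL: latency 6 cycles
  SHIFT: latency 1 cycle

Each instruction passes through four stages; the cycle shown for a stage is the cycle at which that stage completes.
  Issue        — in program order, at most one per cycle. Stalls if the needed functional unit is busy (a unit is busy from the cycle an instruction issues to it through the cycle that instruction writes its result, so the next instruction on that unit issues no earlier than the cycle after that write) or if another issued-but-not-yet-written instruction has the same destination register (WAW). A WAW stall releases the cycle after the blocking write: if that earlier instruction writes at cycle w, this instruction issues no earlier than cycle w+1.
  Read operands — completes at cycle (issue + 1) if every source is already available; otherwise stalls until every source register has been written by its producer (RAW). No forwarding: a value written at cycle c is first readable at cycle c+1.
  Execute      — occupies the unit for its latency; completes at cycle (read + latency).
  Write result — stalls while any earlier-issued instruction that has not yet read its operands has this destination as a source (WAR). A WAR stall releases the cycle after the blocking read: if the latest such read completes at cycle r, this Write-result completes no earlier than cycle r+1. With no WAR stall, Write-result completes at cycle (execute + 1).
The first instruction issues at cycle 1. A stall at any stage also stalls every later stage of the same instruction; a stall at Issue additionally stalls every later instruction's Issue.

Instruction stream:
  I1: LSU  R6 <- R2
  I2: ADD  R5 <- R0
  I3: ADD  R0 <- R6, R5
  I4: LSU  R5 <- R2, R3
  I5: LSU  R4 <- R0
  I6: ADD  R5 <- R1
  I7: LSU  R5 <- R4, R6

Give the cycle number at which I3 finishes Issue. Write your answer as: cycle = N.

t=1  issue I1 (LSU)
t=2  I1 read-ops; issue I2 (ADD)
t=3  I1 finished on LSU; I2 read-ops
t=4  I1→R6
t=5  I2 finished on ADD
t=6  I2→R5
t=7  issue I3 (ADD)
t=8  I3 read-ops; issue I4 (LSU)
t=9  I4 read-ops
t=10  I3 finished on ADD; I4 finished on LSU
t=11  I3→R0; I4→R5
t=12  issue I5 (LSU)
t=13  I5 read-ops; issue I6 (ADD)
t=14  I5 finished on LSU; I6 read-ops
t=15  I5→R4
t=16  I6 finished on ADD
t=17  I6→R5
t=18  issue I7 (LSU)
t=19  I7 read-ops
t=20  I7 finished on LSU
t=21  I7→R5

cycle = 7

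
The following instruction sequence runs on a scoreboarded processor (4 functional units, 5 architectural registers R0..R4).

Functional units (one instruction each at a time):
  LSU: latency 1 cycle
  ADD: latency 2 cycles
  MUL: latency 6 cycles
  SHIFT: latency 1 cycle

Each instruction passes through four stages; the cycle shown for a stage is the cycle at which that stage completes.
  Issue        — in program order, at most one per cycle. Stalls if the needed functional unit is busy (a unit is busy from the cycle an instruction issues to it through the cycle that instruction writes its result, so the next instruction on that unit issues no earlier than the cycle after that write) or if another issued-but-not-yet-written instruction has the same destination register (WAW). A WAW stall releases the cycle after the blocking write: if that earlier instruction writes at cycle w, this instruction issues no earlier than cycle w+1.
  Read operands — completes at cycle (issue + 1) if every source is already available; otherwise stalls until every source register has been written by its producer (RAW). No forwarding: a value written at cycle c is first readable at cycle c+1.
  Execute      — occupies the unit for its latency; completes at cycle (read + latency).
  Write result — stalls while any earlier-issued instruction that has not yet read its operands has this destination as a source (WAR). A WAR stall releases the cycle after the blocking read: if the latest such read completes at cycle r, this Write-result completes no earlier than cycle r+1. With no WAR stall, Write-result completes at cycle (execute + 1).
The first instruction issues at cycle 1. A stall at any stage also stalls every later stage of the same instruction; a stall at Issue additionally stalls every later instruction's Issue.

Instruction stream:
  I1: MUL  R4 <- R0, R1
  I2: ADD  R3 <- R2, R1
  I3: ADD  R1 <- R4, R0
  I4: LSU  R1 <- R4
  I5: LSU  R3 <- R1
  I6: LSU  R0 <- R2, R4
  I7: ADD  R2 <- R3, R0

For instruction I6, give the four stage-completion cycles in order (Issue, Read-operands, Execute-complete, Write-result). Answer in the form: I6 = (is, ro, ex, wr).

I6 = (22, 23, 24, 25)

c1: I1 issues→MUL
c2: I1 reads; I2 issues→ADD
c3: I2 reads
c5: I2 exec-done
c6: I2 writes R3
c7: I3 issues→ADD
c8: I1 exec-done
c9: I1 writes R4
c10: I3 reads
c12: I3 exec-done
c13: I3 writes R1
c14: I4 issues→LSU
c15: I4 reads
c16: I4 exec-done
c17: I4 writes R1
c18: I5 issues→LSU
c19: I5 reads
c20: I5 exec-done
c21: I5 writes R3
c22: I6 issues→LSU
c23: I6 reads; I7 issues→ADD
c24: I6 exec-done
c25: I6 writes R0
c26: I7 reads
c28: I7 exec-done
c29: I7 writes R2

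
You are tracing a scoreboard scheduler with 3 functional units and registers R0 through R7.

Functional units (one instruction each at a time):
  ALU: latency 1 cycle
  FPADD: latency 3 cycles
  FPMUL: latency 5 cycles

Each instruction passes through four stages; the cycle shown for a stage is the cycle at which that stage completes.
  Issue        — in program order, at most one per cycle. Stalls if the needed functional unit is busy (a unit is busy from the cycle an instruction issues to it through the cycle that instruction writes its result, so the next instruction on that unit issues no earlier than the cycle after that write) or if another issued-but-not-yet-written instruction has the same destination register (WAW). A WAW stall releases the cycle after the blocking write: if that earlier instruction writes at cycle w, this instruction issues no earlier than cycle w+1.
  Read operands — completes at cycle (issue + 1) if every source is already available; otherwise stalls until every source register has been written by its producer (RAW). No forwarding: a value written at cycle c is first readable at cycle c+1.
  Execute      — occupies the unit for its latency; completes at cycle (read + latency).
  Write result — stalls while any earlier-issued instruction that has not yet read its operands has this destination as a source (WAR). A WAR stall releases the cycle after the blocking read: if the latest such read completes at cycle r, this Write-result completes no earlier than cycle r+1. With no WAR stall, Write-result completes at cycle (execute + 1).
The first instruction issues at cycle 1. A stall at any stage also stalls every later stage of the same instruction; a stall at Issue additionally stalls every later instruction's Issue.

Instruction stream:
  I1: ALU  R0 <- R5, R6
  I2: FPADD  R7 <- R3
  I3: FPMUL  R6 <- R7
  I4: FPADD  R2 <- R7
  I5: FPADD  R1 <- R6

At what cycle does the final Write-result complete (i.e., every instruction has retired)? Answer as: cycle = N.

cycle 1: I1→ALU
cycle 2: I1 RO · I2→FPADD
cycle 3: I1 EX · I2 RO · I3→FPMUL
cycle 4: I1 WR R0
cycle 6: I2 EX
cycle 7: I2 WR R7
cycle 8: I3 RO · I4→FPADD
cycle 9: I4 RO
cycle 12: I4 EX
cycle 13: I3 EX · I4 WR R2
cycle 14: I3 WR R6 · I5→FPADD
cycle 15: I5 RO
cycle 18: I5 EX
cycle 19: I5 WR R1

cycle = 19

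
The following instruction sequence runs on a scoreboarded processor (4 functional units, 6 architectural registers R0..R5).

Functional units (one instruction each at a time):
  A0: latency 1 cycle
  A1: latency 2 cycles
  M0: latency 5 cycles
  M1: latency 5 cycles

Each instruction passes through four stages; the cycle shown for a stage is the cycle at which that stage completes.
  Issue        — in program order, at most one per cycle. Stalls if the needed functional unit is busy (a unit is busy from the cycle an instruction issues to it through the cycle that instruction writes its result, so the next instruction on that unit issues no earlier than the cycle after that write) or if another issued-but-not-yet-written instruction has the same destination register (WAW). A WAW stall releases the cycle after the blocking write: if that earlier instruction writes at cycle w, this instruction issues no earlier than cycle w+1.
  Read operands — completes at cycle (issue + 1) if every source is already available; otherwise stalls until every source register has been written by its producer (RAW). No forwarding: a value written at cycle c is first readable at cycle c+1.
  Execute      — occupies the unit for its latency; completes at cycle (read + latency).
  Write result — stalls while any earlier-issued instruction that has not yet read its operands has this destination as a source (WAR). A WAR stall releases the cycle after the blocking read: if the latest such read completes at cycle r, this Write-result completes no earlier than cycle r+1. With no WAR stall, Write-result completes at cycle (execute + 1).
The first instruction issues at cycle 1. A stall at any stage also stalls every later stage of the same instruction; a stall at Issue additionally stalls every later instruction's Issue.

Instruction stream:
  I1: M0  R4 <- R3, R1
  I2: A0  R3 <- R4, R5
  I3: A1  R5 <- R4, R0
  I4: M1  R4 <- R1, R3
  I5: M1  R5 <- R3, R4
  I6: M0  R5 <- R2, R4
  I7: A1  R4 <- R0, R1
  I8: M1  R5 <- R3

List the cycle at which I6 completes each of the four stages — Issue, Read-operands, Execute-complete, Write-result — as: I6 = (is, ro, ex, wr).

I1 -> (1, 2, 7, 8)
I2 -> (2, 9, 10, 11)  // RAW R4: wait I1 write@8
I3 -> (3, 9, 11, 12)  // RAW R4: wait I1 write@8
I4 -> (9, 12, 17, 18)  // WAW R4: wait I1 write@8, RAW R3: wait I2 write@11
I5 -> (19, 20, 25, 26)  // struct: M1 busy until I4 writes@18
I6 -> (27, 28, 33, 34)  // WAW R5: wait I5 write@26
I7 -> (28, 29, 31, 32)
I8 -> (35, 36, 41, 42)  // WAW R5: wait I6 write@34

I6 = (27, 28, 33, 34)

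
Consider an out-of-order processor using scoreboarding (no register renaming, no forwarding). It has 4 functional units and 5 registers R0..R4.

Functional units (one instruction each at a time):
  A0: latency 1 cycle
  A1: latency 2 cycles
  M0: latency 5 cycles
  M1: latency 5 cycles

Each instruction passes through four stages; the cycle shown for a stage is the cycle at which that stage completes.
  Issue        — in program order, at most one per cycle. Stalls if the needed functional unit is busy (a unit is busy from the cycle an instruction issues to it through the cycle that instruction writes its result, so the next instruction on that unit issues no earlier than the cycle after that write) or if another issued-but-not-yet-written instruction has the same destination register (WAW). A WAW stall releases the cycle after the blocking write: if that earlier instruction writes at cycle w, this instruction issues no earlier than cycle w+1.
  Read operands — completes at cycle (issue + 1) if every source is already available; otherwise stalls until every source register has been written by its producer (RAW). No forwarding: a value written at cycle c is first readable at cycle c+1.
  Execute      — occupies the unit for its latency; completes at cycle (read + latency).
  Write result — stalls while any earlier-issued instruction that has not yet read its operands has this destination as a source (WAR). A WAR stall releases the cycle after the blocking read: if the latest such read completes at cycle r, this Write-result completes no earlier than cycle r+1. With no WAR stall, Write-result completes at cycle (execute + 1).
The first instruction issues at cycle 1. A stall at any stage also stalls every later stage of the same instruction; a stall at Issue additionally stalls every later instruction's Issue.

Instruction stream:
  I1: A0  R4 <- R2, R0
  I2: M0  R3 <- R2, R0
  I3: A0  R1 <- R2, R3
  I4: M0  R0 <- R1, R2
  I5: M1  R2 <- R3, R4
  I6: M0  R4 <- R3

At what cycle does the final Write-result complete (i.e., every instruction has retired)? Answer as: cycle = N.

cycle = 27

t=1  I1→A0
t=2  I1 RO; I2→M0
t=3  I1 EX; I2 RO
t=4  I1 WR R4
t=5  I3→A0
t=8  I2 EX
t=9  I2 WR R3
t=10  I3 RO; I4→M0
t=11  I3 EX; I5→M1
t=12  I3 WR R1; I5 RO
t=13  I4 RO
t=17  I5 EX
t=18  I4 EX; I5 WR R2
t=19  I4 WR R0
t=20  I6→M0
t=21  I6 RO
t=26  I6 EX
t=27  I6 WR R4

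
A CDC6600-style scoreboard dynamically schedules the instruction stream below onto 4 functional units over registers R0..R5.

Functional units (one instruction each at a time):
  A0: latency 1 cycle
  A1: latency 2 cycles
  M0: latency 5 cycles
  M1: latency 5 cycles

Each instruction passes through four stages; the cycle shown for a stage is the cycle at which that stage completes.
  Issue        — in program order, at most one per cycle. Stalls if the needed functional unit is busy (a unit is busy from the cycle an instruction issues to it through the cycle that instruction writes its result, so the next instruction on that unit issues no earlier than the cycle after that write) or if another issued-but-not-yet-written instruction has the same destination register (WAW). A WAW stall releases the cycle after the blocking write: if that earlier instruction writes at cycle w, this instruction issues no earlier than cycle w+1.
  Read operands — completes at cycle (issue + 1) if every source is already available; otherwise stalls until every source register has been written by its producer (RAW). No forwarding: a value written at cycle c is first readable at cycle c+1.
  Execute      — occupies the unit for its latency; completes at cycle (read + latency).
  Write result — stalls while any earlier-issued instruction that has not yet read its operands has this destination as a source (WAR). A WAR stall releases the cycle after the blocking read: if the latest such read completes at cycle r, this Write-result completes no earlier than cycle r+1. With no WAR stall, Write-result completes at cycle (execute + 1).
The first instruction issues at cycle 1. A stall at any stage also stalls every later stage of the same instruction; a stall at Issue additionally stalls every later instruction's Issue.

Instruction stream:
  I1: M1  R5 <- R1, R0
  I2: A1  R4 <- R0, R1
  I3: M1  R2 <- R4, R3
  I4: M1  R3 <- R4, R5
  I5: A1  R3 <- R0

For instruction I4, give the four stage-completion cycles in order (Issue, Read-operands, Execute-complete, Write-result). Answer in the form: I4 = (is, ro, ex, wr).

  I1 | 1 | 2 | 7 | 8
  I2 | 2 | 3 | 5 | 6
  I3 | 9 | 10 | 15 | 16   struct: M1 busy until I1 writes@8
  I4 | 17 | 18 | 23 | 24   struct: M1 busy until I3 writes@16
  I5 | 25 | 26 | 28 | 29   WAW R3: wait I4 write@24

I4 = (17, 18, 23, 24)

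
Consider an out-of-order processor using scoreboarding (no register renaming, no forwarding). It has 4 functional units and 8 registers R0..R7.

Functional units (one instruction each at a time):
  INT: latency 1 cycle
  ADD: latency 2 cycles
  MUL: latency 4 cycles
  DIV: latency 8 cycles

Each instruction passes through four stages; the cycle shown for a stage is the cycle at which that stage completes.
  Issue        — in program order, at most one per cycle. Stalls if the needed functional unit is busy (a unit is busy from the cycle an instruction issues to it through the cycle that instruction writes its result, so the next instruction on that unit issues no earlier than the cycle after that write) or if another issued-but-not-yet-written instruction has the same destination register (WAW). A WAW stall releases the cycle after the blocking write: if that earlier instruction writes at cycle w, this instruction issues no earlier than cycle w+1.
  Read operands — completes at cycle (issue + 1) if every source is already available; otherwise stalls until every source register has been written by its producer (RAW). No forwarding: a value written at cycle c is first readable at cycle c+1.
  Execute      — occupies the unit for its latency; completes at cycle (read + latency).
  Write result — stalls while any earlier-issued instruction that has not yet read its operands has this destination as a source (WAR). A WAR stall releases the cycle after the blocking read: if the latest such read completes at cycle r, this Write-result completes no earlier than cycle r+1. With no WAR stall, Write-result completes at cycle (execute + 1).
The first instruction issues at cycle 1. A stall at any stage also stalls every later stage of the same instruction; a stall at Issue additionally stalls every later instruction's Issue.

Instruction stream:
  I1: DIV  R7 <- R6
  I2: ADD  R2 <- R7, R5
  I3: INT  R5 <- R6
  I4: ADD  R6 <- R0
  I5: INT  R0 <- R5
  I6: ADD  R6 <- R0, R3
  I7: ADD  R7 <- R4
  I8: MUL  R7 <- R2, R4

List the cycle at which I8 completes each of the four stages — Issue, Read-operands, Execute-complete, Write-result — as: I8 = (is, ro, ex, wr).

I8 = (31, 32, 36, 37)

cycle 1: I1 dispatched to DIV
cycle 2: I1 operands ready, I2 dispatched to ADD
cycle 3: I3 dispatched to INT
cycle 4: I3 operands ready
cycle 5: I3 complete
cycle 10: I1 complete
cycle 11: R7←I1
cycle 12: I2 operands ready
cycle 13: R5←I3
cycle 14: I2 complete
cycle 15: R2←I2
cycle 16: I4 dispatched to ADD
cycle 17: I4 operands ready, I5 dispatched to INT
cycle 18: I5 operands ready
cycle 19: I4 complete, I5 complete
cycle 20: R6←I4, R0←I5
cycle 21: I6 dispatched to ADD
cycle 22: I6 operands ready
cycle 24: I6 complete
cycle 25: R6←I6
cycle 26: I7 dispatched to ADD
cycle 27: I7 operands ready
cycle 29: I7 complete
cycle 30: R7←I7
cycle 31: I8 dispatched to MUL
cycle 32: I8 operands ready
cycle 36: I8 complete
cycle 37: R7←I8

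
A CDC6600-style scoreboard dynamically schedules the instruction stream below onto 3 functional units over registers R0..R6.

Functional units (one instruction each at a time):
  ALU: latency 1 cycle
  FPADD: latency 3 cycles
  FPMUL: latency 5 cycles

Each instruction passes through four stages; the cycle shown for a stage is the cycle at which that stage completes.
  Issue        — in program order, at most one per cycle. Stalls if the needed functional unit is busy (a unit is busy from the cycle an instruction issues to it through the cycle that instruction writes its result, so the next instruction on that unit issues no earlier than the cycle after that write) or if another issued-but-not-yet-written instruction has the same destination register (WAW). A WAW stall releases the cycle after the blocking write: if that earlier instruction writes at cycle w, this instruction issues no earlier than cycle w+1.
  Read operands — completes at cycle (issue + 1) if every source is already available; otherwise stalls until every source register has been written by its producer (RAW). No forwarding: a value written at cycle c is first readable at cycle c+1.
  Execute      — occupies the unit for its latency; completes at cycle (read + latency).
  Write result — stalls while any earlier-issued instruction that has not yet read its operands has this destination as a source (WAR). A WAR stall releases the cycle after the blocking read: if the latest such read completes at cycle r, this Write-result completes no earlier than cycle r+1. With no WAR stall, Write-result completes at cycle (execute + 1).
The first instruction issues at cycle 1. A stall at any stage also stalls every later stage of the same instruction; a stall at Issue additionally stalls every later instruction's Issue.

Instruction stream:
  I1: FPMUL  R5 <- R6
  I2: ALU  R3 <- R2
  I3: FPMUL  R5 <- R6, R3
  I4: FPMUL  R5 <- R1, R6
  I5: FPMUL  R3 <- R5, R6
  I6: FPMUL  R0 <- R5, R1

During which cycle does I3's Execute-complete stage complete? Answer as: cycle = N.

1) issue 1, read 2, done 7, write 8
2) issue 2, read 3, done 4, write 5
3) issue 9, read 10, done 15, write 16  <struct: FPMUL busy until I1 writes@8>
4) issue 17, read 18, done 23, write 24  <struct: FPMUL busy until I3 writes@16>
5) issue 25, read 26, done 31, write 32  <struct: FPMUL busy until I4 writes@24>
6) issue 33, read 34, done 39, write 40  <struct: FPMUL busy until I5 writes@32>

cycle = 15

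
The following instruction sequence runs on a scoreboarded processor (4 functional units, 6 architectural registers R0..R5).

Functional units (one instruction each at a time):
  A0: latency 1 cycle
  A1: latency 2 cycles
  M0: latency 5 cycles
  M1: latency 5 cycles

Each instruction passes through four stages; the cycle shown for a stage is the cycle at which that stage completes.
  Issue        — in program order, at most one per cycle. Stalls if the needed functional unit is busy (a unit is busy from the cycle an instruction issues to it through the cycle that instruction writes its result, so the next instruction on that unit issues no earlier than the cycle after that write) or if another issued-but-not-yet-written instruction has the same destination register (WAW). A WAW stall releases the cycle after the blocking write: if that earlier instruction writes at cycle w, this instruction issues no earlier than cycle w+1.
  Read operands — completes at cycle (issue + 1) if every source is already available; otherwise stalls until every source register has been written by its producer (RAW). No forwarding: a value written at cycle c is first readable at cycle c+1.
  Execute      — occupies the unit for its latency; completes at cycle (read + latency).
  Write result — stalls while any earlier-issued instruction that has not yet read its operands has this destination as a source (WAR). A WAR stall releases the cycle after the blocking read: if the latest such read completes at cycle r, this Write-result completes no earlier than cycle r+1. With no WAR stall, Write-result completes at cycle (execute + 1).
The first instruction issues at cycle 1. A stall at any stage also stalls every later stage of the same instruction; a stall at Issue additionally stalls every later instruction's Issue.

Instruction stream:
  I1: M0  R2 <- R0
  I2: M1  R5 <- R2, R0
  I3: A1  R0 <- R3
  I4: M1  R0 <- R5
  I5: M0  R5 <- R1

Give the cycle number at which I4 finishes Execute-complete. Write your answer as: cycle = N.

cycle = 22

cycle 1: I1 issues→M0
cycle 2: I1 reads | I2 issues→M1
cycle 3: I3 issues→A1
cycle 4: I3 reads
cycle 6: I3 exec-done
cycle 7: I1 exec-done
cycle 8: I1 writes R2
cycle 9: I2 reads
cycle 10: I3 writes R0
cycle 14: I2 exec-done
cycle 15: I2 writes R5
cycle 16: I4 issues→M1
cycle 17: I4 reads | I5 issues→M0
cycle 18: I5 reads
cycle 22: I4 exec-done
cycle 23: I4 writes R0 | I5 exec-done
cycle 24: I5 writes R5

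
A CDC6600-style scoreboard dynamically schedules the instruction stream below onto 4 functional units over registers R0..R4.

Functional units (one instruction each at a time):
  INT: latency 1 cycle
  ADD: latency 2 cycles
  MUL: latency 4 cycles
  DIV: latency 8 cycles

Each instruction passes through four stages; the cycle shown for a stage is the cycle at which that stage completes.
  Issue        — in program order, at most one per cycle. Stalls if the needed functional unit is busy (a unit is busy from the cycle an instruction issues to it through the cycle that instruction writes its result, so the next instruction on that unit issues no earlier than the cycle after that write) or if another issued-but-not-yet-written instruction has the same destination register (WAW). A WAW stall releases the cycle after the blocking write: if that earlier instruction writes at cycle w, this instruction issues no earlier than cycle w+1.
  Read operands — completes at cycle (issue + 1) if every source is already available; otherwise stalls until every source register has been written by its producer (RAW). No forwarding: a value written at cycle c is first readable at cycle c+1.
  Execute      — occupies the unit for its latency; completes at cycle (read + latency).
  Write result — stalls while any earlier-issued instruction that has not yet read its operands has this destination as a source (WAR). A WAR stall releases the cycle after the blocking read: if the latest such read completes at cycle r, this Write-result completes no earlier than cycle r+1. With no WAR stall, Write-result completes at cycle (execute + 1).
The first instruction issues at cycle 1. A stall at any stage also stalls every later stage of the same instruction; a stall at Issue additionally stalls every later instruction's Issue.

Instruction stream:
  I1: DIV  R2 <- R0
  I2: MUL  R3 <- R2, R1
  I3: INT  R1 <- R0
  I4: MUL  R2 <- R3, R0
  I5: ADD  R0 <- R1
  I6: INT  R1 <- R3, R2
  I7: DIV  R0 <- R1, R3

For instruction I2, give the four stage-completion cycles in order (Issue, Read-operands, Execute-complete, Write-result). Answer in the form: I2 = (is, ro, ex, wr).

t=1  I1→DIV
t=2  I1 RO | I2→MUL
t=3  I3→INT
t=4  I3 RO
t=5  I3 EX
t=10  I1 EX
t=11  I1 WR R2
t=12  I2 RO
t=13  I3 WR R1
t=16  I2 EX
t=17  I2 WR R3
t=18  I4→MUL
t=19  I4 RO | I5→ADD
t=20  I5 RO | I6→INT
t=22  I5 EX
t=23  I4 EX | I5 WR R0
t=24  I4 WR R2 | I7→DIV
t=25  I6 RO
t=26  I6 EX
t=27  I6 WR R1
t=28  I7 RO
t=36  I7 EX
t=37  I7 WR R0

I2 = (2, 12, 16, 17)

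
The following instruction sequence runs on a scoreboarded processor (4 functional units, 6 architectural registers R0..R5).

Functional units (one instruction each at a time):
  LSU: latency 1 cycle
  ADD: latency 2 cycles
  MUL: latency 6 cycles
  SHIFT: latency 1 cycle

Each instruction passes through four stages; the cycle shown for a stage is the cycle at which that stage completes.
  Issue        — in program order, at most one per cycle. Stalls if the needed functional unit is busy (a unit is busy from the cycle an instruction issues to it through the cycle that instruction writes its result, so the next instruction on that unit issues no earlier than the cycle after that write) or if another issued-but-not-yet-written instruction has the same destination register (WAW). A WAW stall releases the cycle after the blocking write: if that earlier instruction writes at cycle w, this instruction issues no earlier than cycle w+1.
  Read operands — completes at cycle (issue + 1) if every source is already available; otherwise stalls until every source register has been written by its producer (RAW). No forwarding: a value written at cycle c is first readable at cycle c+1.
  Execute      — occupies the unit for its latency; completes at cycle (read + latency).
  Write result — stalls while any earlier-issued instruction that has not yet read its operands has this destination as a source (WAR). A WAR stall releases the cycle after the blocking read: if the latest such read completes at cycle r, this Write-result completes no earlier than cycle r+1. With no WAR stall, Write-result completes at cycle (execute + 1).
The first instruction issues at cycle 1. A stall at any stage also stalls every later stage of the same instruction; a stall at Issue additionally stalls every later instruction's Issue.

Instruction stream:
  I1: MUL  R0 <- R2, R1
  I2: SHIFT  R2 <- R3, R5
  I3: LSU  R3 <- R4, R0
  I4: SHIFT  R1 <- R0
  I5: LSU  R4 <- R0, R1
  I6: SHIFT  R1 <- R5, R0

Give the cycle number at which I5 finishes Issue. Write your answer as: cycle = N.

I1  is:1  ro:2  ex:8  wr:9
I2  is:2  ro:3  ex:4  wr:5
I3  is:3  ro:10  ex:11  wr:12  — RAW R0: wait I1 write@9
I4  is:6  ro:10  ex:11  wr:12  — struct: SHIFT busy until I2 writes@5, RAW R0: wait I1 write@9
I5  is:13  ro:14  ex:15  wr:16  — struct: LSU busy until I3 writes@12
I6  is:14  ro:15  ex:16  wr:17

cycle = 13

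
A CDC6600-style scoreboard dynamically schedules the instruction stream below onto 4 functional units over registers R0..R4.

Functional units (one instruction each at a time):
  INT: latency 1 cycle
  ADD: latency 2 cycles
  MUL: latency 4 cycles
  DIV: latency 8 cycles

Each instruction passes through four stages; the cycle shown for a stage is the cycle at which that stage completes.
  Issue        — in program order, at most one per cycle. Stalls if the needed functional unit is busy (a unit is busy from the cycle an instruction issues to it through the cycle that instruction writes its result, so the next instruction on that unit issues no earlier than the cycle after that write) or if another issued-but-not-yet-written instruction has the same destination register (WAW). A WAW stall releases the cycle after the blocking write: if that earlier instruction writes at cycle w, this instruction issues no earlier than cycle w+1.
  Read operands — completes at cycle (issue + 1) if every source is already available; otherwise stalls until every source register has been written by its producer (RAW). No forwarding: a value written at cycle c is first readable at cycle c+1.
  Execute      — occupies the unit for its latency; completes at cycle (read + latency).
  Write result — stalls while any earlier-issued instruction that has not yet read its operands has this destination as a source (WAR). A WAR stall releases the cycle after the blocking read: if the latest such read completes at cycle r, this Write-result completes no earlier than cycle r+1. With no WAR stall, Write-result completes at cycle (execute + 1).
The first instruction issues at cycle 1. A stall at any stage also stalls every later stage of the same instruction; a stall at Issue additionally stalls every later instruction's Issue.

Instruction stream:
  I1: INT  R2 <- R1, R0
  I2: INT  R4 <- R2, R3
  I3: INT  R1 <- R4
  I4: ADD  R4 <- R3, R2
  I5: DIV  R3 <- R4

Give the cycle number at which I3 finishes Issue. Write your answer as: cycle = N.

[1] I1 dispatched to INT
[2] I1 operands ready
[3] I1 complete
[4] R2←I1
[5] I2 dispatched to INT
[6] I2 operands ready
[7] I2 complete
[8] R4←I2
[9] I3 dispatched to INT
[10] I3 operands ready | I4 dispatched to ADD
[11] I3 complete | I4 operands ready | I5 dispatched to DIV
[12] R1←I3
[13] I4 complete
[14] R4←I4
[15] I5 operands ready
[23] I5 complete
[24] R3←I5

cycle = 9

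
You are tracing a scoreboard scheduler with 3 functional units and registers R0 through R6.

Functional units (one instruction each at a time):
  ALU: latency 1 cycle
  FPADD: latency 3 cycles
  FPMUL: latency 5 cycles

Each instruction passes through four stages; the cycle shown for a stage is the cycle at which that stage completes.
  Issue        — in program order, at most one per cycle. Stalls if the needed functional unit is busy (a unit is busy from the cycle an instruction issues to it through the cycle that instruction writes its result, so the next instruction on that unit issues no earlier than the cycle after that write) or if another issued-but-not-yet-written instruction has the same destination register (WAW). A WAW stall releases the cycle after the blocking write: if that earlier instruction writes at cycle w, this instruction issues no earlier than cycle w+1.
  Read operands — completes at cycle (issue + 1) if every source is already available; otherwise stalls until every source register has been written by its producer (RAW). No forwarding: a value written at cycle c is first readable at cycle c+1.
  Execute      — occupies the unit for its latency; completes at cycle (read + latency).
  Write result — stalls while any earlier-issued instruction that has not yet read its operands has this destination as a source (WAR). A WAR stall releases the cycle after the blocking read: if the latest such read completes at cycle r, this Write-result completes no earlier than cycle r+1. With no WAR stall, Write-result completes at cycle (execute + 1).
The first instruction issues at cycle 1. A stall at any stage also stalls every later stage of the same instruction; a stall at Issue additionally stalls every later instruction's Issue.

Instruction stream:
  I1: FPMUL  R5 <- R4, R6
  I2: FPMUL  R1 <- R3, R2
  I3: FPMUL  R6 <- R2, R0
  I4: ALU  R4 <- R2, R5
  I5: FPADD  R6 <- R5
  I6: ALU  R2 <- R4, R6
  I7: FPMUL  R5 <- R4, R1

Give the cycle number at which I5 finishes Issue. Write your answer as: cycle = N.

I1: IS=1 RO=2 EX=7 WR=8
I2: IS=9 RO=10 EX=15 WR=16  [struct: FPMUL busy until I1 writes@8]
I3: IS=17 RO=18 EX=23 WR=24  [struct: FPMUL busy until I2 writes@16]
I4: IS=18 RO=19 EX=20 WR=21
I5: IS=25 RO=26 EX=29 WR=30  [WAW R6: wait I3 write@24]
I6: IS=26 RO=31 EX=32 WR=33  [RAW R6: wait I5 write@30]
I7: IS=27 RO=28 EX=33 WR=34

cycle = 25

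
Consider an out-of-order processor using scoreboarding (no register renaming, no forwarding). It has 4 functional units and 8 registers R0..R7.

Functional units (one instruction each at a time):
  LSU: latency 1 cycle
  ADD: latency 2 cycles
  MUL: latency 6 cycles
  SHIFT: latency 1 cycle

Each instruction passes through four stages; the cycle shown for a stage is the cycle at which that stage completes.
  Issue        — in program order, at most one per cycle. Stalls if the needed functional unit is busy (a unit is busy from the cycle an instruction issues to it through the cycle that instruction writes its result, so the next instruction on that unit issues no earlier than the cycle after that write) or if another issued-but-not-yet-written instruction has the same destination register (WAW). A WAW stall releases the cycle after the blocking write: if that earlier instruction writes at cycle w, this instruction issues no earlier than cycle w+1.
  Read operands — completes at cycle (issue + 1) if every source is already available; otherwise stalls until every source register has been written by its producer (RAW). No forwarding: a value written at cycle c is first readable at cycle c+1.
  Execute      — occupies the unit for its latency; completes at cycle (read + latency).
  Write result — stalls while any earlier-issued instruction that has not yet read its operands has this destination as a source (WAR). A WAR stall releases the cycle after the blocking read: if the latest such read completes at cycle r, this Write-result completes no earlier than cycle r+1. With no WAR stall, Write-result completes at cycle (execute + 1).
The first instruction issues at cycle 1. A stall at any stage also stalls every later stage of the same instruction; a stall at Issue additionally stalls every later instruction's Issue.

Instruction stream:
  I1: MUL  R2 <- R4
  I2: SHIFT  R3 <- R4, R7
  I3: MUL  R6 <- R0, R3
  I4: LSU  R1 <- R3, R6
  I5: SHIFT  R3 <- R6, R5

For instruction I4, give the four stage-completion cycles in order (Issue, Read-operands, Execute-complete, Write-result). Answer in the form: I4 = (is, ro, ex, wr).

I4 = (11, 19, 20, 21)

1) issue 1, read 2, done 8, write 9
2) issue 2, read 3, done 4, write 5
3) issue 10, read 11, done 17, write 18  <struct: MUL busy until I1 writes@9>
4) issue 11, read 19, done 20, write 21  <RAW R6: wait I3 write@18>
5) issue 12, read 19, done 20, write 21  <RAW R6: wait I3 write@18>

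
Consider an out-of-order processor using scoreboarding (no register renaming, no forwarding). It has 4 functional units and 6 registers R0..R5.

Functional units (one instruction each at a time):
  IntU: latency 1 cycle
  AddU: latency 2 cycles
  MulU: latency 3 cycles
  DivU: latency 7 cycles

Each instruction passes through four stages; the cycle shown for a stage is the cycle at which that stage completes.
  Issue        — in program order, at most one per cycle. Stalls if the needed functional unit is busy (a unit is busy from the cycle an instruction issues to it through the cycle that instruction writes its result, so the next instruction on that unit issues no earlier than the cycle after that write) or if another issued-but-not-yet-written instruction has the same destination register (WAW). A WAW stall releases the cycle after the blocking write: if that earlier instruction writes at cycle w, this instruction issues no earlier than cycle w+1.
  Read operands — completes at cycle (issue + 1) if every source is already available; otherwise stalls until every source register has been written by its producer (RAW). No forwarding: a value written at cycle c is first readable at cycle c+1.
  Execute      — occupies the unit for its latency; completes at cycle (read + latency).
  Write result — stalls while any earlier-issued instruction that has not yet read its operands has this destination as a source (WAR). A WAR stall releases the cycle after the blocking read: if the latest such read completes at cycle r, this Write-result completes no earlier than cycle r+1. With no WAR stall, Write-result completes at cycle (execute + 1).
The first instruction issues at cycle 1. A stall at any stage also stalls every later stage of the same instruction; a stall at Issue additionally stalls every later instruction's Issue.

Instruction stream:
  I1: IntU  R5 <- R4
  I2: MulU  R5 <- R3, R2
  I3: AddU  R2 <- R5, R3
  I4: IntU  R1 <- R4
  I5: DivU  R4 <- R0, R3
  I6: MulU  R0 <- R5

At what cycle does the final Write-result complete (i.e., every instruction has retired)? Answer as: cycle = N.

1) issue 1, read 2, done 3, write 4
2) issue 5, read 6, done 9, write 10  <WAW R5: wait I1 write@4>
3) issue 6, read 11, done 13, write 14  <RAW R5: wait I2 write@10>
4) issue 7, read 8, done 9, write 10
5) issue 8, read 9, done 16, write 17
6) issue 11, read 12, done 15, write 16  <struct: MulU busy until I2 writes@10>

cycle = 17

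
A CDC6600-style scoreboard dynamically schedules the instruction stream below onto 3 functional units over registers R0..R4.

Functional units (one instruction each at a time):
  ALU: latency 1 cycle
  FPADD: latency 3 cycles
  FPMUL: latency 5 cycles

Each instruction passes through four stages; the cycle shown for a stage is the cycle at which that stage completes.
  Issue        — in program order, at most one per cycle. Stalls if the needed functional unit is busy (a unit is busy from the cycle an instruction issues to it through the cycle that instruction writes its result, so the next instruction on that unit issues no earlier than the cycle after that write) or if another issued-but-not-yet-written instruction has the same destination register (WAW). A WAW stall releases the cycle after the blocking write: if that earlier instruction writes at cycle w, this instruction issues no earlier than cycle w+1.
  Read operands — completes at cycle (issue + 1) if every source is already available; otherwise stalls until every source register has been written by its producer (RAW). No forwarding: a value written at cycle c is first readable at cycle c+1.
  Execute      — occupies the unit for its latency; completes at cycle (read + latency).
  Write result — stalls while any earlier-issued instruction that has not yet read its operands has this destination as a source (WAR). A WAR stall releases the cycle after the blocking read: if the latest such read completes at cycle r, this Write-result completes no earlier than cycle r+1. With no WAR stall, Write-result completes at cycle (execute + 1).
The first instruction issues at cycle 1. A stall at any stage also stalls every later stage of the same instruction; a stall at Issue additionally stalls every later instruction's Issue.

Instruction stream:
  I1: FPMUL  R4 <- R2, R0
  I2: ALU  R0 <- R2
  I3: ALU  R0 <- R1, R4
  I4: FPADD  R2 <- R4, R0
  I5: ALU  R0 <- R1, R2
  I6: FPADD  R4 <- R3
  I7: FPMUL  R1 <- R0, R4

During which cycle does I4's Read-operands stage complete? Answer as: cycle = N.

c1: I1 dispatched to FPMUL
c2: I1 operands ready | I2 dispatched to ALU
c3: I2 operands ready
c4: I2 complete
c5: R0←I2
c6: I3 dispatched to ALU
c7: I1 complete | I4 dispatched to FPADD
c8: R4←I1
c9: I3 operands ready
c10: I3 complete
c11: R0←I3
c12: I4 operands ready | I5 dispatched to ALU
c15: I4 complete
c16: R2←I4
c17: I5 operands ready | I6 dispatched to FPADD
c18: I5 complete | I6 operands ready | I7 dispatched to FPMUL
c19: R0←I5
c21: I6 complete
c22: R4←I6
c23: I7 operands ready
c28: I7 complete
c29: R1←I7

cycle = 12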